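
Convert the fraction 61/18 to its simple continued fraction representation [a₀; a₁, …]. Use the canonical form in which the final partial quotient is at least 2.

Run the Euclidean algorithm, recording each quotient:
61 ÷ 18 → quotient 3, remainder 7
18 ÷ 7 → quotient 2, remainder 4
7 ÷ 4 → quotient 1, remainder 3
4 ÷ 3 → quotient 1, remainder 1
3 ÷ 1 → quotient 3, remainder 0

[3; 2, 1, 1, 3]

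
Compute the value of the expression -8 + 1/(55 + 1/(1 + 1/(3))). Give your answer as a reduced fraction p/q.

-1780/223

Compute successive convergents:
a_0 = -8: -8/1
a_1 = 55: -439/55
a_2 = 1: -447/56
a_3 = 3: -1780/223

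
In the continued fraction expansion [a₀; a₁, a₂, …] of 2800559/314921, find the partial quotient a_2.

8

2800559 = 8·314921 + 281191, so a_0 = 8
314921 = 1·281191 + 33730, so a_1 = 1
281191 = 8·33730 + 11351, so a_2 = 8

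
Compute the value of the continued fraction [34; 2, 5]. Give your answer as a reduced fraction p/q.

a_0 = 34: 34/1
a_1 = 2: 69/2
a_2 = 5: 379/11

379/11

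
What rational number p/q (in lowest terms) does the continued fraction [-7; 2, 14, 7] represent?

-1336/205

Start with 7.
14 + 1/(7/1) = 14 + 1/7 = 99/7
2 + 1/(99/7) = 2 + 7/99 = 205/99
-7 + 1/(205/99) = -7 + 99/205 = -1336/205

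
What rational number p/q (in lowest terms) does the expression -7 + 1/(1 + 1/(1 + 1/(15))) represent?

Start with 15.
1 + 1/(15/1) = 1 + 1/15 = 16/15
1 + 1/(16/15) = 1 + 15/16 = 31/16
-7 + 1/(31/16) = -7 + 16/31 = -201/31

-201/31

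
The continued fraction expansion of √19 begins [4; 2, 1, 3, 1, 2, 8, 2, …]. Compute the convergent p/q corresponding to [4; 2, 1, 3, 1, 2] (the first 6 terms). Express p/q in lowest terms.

170/39

Start with 2.
1 + 1/(2/1) = 1 + 1/2 = 3/2
3 + 1/(3/2) = 3 + 2/3 = 11/3
1 + 1/(11/3) = 1 + 3/11 = 14/11
2 + 1/(14/11) = 2 + 11/14 = 39/14
4 + 1/(39/14) = 4 + 14/39 = 170/39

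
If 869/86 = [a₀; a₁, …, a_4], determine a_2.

Run the Euclidean algorithm, recording each quotient:
869 ÷ 86 → quotient 10, remainder 9
86 ÷ 9 → quotient 9, remainder 5
9 ÷ 5 → quotient 1, remainder 4

1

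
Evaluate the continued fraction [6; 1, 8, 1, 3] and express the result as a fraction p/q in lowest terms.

269/39

Build up convergents one term at a time:
a_0 = 6: 6/1
a_1 = 1: 7/1
a_2 = 8: 62/9
a_3 = 1: 69/10
a_4 = 3: 269/39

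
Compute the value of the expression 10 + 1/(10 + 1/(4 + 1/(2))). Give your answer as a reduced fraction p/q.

Start with 2.
4 + 1/(2/1) = 4 + 1/2 = 9/2
10 + 1/(9/2) = 10 + 2/9 = 92/9
10 + 1/(92/9) = 10 + 9/92 = 929/92

929/92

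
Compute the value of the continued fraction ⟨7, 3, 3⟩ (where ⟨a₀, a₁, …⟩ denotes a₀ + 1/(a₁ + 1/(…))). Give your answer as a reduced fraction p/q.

73/10

Use the convergent recurrence hₖ = aₖ·hₖ₋₁ + hₖ₋₂ (and likewise for the denominators kₖ):
a_0 = 7: 7/1
a_1 = 3: 22/3
a_2 = 3: 73/10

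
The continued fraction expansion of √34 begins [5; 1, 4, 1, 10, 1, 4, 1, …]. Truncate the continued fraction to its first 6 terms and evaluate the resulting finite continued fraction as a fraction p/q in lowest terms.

a_0 = 5: 5/1
a_1 = 1: 6/1
a_2 = 4: 29/5
a_3 = 1: 35/6
a_4 = 10: 379/65
a_5 = 1: 414/71

414/71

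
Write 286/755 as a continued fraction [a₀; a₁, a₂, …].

[0; 2, 1, 1, 1, 3, 2, 11]

Run the Euclidean algorithm, recording each quotient:
⌊286/755⌋ = 0, remainder 286
⌊755/286⌋ = 2, remainder 183
⌊286/183⌋ = 1, remainder 103
⌊183/103⌋ = 1, remainder 80
⌊103/80⌋ = 1, remainder 23
⌊80/23⌋ = 3, remainder 11
⌊23/11⌋ = 2, remainder 1
⌊11/1⌋ = 11, remainder 0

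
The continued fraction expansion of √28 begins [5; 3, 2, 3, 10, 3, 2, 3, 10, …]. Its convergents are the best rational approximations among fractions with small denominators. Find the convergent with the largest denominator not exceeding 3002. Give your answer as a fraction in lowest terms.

9403/1777

a_0 = 5: 5/1  (≤ bound)
a_1 = 3: 16/3  (≤ bound)
a_2 = 2: 37/7  (≤ bound)
a_3 = 3: 127/24  (≤ bound)
a_4 = 10: 1307/247  (≤ bound)
a_5 = 3: 4048/765  (≤ bound)
a_6 = 2: 9403/1777  (≤ bound)
a_7 = 3: 32257/6096  (> 3002, stop)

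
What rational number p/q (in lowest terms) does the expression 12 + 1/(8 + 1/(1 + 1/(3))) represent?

Starting at the tail and folding back:
Start with 3.
1 + 1/(3/1) = 1 + 1/3 = 4/3
8 + 1/(4/3) = 8 + 3/4 = 35/4
12 + 1/(35/4) = 12 + 4/35 = 424/35

424/35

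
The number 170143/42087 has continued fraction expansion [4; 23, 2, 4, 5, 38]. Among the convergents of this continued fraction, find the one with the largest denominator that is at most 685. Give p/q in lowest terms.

853/211

List convergents until the denominator exceeds the bound:
a_0 = 4: 4/1  (≤ bound)
a_1 = 23: 93/23  (≤ bound)
a_2 = 2: 190/47  (≤ bound)
a_3 = 4: 853/211  (≤ bound)
a_4 = 5: 4455/1102  (> 685, stop)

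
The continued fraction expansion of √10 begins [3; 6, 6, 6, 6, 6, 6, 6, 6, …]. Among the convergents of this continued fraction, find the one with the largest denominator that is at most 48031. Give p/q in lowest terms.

List convergents until the denominator exceeds the bound:
a_0 = 3: 3/1  (≤ bound)
a_1 = 6: 19/6  (≤ bound)
a_2 = 6: 117/37  (≤ bound)
a_3 = 6: 721/228  (≤ bound)
a_4 = 6: 4443/1405  (≤ bound)
a_5 = 6: 27379/8658  (≤ bound)
a_6 = 6: 168717/53353  (> 48031, stop)

27379/8658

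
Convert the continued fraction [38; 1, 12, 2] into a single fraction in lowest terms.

Start with 2.
12 + 1/(2/1) = 12 + 1/2 = 25/2
1 + 1/(25/2) = 1 + 2/25 = 27/25
38 + 1/(27/25) = 38 + 25/27 = 1051/27

1051/27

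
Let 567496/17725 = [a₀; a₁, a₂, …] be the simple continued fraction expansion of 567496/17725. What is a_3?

Repeatedly divide and take the remainder:
⌊567496/17725⌋ = 32, remainder 296
⌊17725/296⌋ = 59, remainder 261
⌊296/261⌋ = 1, remainder 35
⌊261/35⌋ = 7, remainder 16

7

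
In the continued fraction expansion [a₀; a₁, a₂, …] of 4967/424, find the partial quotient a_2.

Repeatedly divide and take the remainder:
4967 = 11·424 + 303, so a_0 = 11
424 = 1·303 + 121, so a_1 = 1
303 = 2·121 + 61, so a_2 = 2

2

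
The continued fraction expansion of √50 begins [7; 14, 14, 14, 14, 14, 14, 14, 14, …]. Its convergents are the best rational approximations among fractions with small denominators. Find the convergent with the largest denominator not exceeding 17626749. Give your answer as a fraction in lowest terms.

54608393/7722793

List convergents until the denominator exceeds the bound:
a_0 = 7: 7/1  (≤ bound)
a_1 = 14: 99/14  (≤ bound)
a_2 = 14: 1393/197  (≤ bound)
a_3 = 14: 19601/2772  (≤ bound)
a_4 = 14: 275807/39005  (≤ bound)
a_5 = 14: 3880899/548842  (≤ bound)
a_6 = 14: 54608393/7722793  (≤ bound)
a_7 = 14: 768398401/108667944  (> 17626749, stop)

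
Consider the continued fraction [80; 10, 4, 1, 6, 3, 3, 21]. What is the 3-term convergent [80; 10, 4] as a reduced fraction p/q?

3284/41

a_0 = 80: 80/1
a_1 = 10: 801/10
a_2 = 4: 3284/41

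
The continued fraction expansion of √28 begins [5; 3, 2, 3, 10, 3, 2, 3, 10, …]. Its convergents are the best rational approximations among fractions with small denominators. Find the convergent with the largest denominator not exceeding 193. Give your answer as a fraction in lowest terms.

List convergents until the denominator exceeds the bound:
a_0 = 5: 5/1  (≤ bound)
a_1 = 3: 16/3  (≤ bound)
a_2 = 2: 37/7  (≤ bound)
a_3 = 3: 127/24  (≤ bound)
a_4 = 10: 1307/247  (> 193, stop)

127/24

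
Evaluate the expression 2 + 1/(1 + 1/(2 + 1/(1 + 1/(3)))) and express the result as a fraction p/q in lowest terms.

41/15

Start with 3.
1 + 1/(3/1) = 1 + 1/3 = 4/3
2 + 1/(4/3) = 2 + 3/4 = 11/4
1 + 1/(11/4) = 1 + 4/11 = 15/11
2 + 1/(15/11) = 2 + 11/15 = 41/15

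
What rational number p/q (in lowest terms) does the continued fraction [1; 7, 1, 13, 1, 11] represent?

Build up convergents one term at a time:
a_0 = 1: 1/1
a_1 = 7: 8/7
a_2 = 1: 9/8
a_3 = 13: 125/111
a_4 = 1: 134/119
a_5 = 11: 1599/1420

1599/1420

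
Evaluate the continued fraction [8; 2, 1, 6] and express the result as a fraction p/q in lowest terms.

167/20

Collapse the nested fraction from the inside out:
Start with 6.
1 + 1/(6/1) = 1 + 1/6 = 7/6
2 + 1/(7/6) = 2 + 6/7 = 20/7
8 + 1/(20/7) = 8 + 7/20 = 167/20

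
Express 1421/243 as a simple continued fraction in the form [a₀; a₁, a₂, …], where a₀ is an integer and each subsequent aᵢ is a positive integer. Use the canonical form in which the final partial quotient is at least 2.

1421 = 5·243 + 206, so a_0 = 5
243 = 1·206 + 37, so a_1 = 1
206 = 5·37 + 21, so a_2 = 5
37 = 1·21 + 16, so a_3 = 1
21 = 1·16 + 5, so a_4 = 1
16 = 3·5 + 1, so a_5 = 3
5 = 5·1 + 0, so a_6 = 5

[5; 1, 5, 1, 1, 3, 5]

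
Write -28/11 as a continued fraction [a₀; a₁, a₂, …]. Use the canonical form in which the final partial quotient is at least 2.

-28 = -3·11 + 5, so a_0 = -3
11 = 2·5 + 1, so a_1 = 2
5 = 5·1 + 0, so a_2 = 5

[-3; 2, 5]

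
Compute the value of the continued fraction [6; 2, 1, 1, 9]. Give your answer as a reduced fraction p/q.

307/48

Use the convergent recurrence hₖ = aₖ·hₖ₋₁ + hₖ₋₂ (and likewise for the denominators kₖ):
a_0 = 6: 6/1
a_1 = 2: 13/2
a_2 = 1: 19/3
a_3 = 1: 32/5
a_4 = 9: 307/48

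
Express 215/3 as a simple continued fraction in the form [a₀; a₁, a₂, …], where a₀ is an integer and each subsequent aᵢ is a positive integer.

Apply division with remainder until the remainder is 0:
215 ÷ 3 → quotient 71, remainder 2
3 ÷ 2 → quotient 1, remainder 1
2 ÷ 1 → quotient 2, remainder 0

[71; 1, 2]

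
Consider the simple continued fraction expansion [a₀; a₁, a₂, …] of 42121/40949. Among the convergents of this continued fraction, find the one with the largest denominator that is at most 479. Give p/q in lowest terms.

List convergents until the denominator exceeds the bound:
a_0 = 1: 1/1  (≤ bound)
a_1 = 34: 35/34  (≤ bound)
a_2 = 1: 36/35  (≤ bound)
a_3 = 15: 575/559  (> 479, stop)

36/35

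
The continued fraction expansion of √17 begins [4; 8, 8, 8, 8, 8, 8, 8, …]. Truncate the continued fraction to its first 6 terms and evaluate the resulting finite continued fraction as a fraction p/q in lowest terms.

a_0 = 4: 4/1
a_1 = 8: 33/8
a_2 = 8: 268/65
a_3 = 8: 2177/528
a_4 = 8: 17684/4289
a_5 = 8: 143649/34840

143649/34840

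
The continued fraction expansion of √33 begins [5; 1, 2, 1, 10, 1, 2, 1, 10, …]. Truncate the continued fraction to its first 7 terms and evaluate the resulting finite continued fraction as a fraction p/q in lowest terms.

787/137

Start with 2.
1 + 1/(2/1) = 1 + 1/2 = 3/2
10 + 1/(3/2) = 10 + 2/3 = 32/3
1 + 1/(32/3) = 1 + 3/32 = 35/32
2 + 1/(35/32) = 2 + 32/35 = 102/35
1 + 1/(102/35) = 1 + 35/102 = 137/102
5 + 1/(137/102) = 5 + 102/137 = 787/137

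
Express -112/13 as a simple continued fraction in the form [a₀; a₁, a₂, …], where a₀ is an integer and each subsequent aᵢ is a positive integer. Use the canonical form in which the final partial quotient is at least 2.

[-9; 2, 1, 1, 2]

-112 ÷ 13 → quotient -9, remainder 5
13 ÷ 5 → quotient 2, remainder 3
5 ÷ 3 → quotient 1, remainder 2
3 ÷ 2 → quotient 1, remainder 1
2 ÷ 1 → quotient 2, remainder 0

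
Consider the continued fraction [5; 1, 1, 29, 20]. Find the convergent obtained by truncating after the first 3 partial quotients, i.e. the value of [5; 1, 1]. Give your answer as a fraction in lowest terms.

11/2

a_0 = 5: 5/1
a_1 = 1: 6/1
a_2 = 1: 11/2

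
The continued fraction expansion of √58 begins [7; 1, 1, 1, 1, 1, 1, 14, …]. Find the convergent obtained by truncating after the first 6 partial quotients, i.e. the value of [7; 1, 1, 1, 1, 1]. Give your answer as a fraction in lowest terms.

Collapse the nested fraction from the inside out:
Start with 1.
1 + 1/(1/1) = 1 + 1/1 = 2/1
1 + 1/(2/1) = 1 + 1/2 = 3/2
1 + 1/(3/2) = 1 + 2/3 = 5/3
1 + 1/(5/3) = 1 + 3/5 = 8/5
7 + 1/(8/5) = 7 + 5/8 = 61/8

61/8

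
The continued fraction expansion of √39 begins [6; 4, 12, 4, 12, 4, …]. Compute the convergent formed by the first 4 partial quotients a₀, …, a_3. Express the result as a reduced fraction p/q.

1249/200

Start with 4.
12 + 1/(4/1) = 12 + 1/4 = 49/4
4 + 1/(49/4) = 4 + 4/49 = 200/49
6 + 1/(200/49) = 6 + 49/200 = 1249/200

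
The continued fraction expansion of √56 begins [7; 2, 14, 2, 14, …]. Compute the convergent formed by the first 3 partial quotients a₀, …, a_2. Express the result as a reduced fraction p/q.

217/29

Collapse the nested fraction from the inside out:
Start with 14.
2 + 1/(14/1) = 2 + 1/14 = 29/14
7 + 1/(29/14) = 7 + 14/29 = 217/29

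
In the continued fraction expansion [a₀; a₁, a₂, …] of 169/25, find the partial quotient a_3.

6

Apply division with remainder until the remainder is 0:
169 ÷ 25 → quotient 6, remainder 19
25 ÷ 19 → quotient 1, remainder 6
19 ÷ 6 → quotient 3, remainder 1
6 ÷ 1 → quotient 6, remainder 0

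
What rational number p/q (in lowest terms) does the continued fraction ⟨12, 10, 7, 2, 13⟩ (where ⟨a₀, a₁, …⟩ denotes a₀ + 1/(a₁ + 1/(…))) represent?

a_0 = 12: 12/1
a_1 = 10: 121/10
a_2 = 7: 859/71
a_3 = 2: 1839/152
a_4 = 13: 24766/2047

24766/2047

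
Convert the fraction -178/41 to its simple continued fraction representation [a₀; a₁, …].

[-5; 1, 1, 1, 13]

-178 = -5·41 + 27, so a_0 = -5
41 = 1·27 + 14, so a_1 = 1
27 = 1·14 + 13, so a_2 = 1
14 = 1·13 + 1, so a_3 = 1
13 = 13·1 + 0, so a_4 = 13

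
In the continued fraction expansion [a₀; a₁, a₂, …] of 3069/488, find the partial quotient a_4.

1

3069 ÷ 488 → quotient 6, remainder 141
488 ÷ 141 → quotient 3, remainder 65
141 ÷ 65 → quotient 2, remainder 11
65 ÷ 11 → quotient 5, remainder 10
11 ÷ 10 → quotient 1, remainder 1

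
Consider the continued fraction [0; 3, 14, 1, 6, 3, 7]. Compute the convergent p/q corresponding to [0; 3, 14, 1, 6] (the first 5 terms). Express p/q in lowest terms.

a_0 = 0: 0/1
a_1 = 3: 1/3
a_2 = 14: 14/43
a_3 = 1: 15/46
a_4 = 6: 104/319

104/319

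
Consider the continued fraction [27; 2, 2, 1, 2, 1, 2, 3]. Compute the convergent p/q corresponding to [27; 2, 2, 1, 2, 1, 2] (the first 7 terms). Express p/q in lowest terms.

Compute successive convergents:
a_0 = 27: 27/1
a_1 = 2: 55/2
a_2 = 2: 137/5
a_3 = 1: 192/7
a_4 = 2: 521/19
a_5 = 1: 713/26
a_6 = 2: 1947/71

1947/71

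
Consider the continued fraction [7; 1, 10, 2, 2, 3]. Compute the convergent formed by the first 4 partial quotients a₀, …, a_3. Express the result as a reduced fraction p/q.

Use the convergent recurrence hₖ = aₖ·hₖ₋₁ + hₖ₋₂ (and likewise for the denominators kₖ):
a_0 = 7: 7/1
a_1 = 1: 8/1
a_2 = 10: 87/11
a_3 = 2: 182/23

182/23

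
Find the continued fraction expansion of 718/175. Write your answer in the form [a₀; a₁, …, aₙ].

718 = 4·175 + 18, so a_0 = 4
175 = 9·18 + 13, so a_1 = 9
18 = 1·13 + 5, so a_2 = 1
13 = 2·5 + 3, so a_3 = 2
5 = 1·3 + 2, so a_4 = 1
3 = 1·2 + 1, so a_5 = 1
2 = 2·1 + 0, so a_6 = 2

[4; 9, 1, 2, 1, 1, 2]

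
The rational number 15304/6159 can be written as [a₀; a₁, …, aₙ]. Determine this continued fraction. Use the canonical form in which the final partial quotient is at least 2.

15304 ÷ 6159 → quotient 2, remainder 2986
6159 ÷ 2986 → quotient 2, remainder 187
2986 ÷ 187 → quotient 15, remainder 181
187 ÷ 181 → quotient 1, remainder 6
181 ÷ 6 → quotient 30, remainder 1
6 ÷ 1 → quotient 6, remainder 0

[2; 2, 15, 1, 30, 6]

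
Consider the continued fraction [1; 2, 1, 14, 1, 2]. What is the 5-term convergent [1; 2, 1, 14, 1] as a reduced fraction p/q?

a_0 = 1: 1/1
a_1 = 2: 3/2
a_2 = 1: 4/3
a_3 = 14: 59/44
a_4 = 1: 63/47

63/47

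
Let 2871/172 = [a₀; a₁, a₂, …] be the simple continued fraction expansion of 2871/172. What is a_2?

2871 = 16·172 + 119, so a_0 = 16
172 = 1·119 + 53, so a_1 = 1
119 = 2·53 + 13, so a_2 = 2

2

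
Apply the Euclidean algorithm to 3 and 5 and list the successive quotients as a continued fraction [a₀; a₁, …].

[0; 1, 1, 2]

3 ÷ 5 → quotient 0, remainder 3
5 ÷ 3 → quotient 1, remainder 2
3 ÷ 2 → quotient 1, remainder 1
2 ÷ 1 → quotient 2, remainder 0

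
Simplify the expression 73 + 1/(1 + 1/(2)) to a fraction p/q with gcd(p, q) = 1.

Compute successive convergents:
a_0 = 73: 73/1
a_1 = 1: 74/1
a_2 = 2: 221/3

221/3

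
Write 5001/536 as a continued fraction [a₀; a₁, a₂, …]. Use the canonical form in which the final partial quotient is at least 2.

[9; 3, 35, 2, 2]

5001 ÷ 536 → quotient 9, remainder 177
536 ÷ 177 → quotient 3, remainder 5
177 ÷ 5 → quotient 35, remainder 2
5 ÷ 2 → quotient 2, remainder 1
2 ÷ 1 → quotient 2, remainder 0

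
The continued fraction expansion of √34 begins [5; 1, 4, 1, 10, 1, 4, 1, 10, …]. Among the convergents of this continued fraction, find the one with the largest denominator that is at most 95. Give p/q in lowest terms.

414/71

a_0 = 5: 5/1  (≤ bound)
a_1 = 1: 6/1  (≤ bound)
a_2 = 4: 29/5  (≤ bound)
a_3 = 1: 35/6  (≤ bound)
a_4 = 10: 379/65  (≤ bound)
a_5 = 1: 414/71  (≤ bound)
a_6 = 4: 2035/349  (> 95, stop)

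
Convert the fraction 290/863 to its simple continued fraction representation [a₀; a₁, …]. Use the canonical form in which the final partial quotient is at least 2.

[0; 2, 1, 40, 2, 3]

290 = 0·863 + 290, so a_0 = 0
863 = 2·290 + 283, so a_1 = 2
290 = 1·283 + 7, so a_2 = 1
283 = 40·7 + 3, so a_3 = 40
7 = 2·3 + 1, so a_4 = 2
3 = 3·1 + 0, so a_5 = 3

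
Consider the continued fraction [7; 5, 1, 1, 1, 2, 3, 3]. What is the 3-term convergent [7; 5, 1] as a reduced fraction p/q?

43/6

a_0 = 7: 7/1
a_1 = 5: 36/5
a_2 = 1: 43/6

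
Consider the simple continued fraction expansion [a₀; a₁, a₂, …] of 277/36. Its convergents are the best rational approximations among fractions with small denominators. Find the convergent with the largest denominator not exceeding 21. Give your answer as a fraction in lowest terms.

a_0 = 7: 7/1  (≤ bound)
a_1 = 1: 8/1  (≤ bound)
a_2 = 2: 23/3  (≤ bound)
a_3 = 3: 77/10  (≤ bound)
a_4 = 1: 100/13  (≤ bound)
a_5 = 2: 277/36  (> 21, stop)

100/13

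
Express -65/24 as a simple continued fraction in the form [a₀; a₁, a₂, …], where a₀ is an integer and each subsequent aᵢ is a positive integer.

Repeatedly divide and take the remainder:
-65 = -3·24 + 7, so a_0 = -3
24 = 3·7 + 3, so a_1 = 3
7 = 2·3 + 1, so a_2 = 2
3 = 3·1 + 0, so a_3 = 3

[-3; 3, 2, 3]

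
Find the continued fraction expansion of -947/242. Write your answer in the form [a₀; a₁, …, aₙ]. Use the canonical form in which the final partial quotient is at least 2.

Apply division with remainder until the remainder is 0:
⌊-947/242⌋ = -4, remainder 21
⌊242/21⌋ = 11, remainder 11
⌊21/11⌋ = 1, remainder 10
⌊11/10⌋ = 1, remainder 1
⌊10/1⌋ = 10, remainder 0

[-4; 11, 1, 1, 10]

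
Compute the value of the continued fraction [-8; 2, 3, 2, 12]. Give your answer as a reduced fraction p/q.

Use the convergent recurrence hₖ = aₖ·hₖ₋₁ + hₖ₋₂ (and likewise for the denominators kₖ):
a_0 = -8: -8/1
a_1 = 2: -15/2
a_2 = 3: -53/7
a_3 = 2: -121/16
a_4 = 12: -1505/199

-1505/199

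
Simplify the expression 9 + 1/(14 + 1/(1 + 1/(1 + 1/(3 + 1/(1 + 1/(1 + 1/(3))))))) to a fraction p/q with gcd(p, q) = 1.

7527/830

a_0 = 9: 9/1
a_1 = 14: 127/14
a_2 = 1: 136/15
a_3 = 1: 263/29
a_4 = 3: 925/102
a_5 = 1: 1188/131
a_6 = 1: 2113/233
a_7 = 3: 7527/830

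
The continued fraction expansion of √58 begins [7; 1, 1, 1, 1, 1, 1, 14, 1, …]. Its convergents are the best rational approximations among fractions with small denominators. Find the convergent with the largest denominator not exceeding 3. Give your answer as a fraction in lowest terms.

List convergents until the denominator exceeds the bound:
a_0 = 7: 7/1  (≤ bound)
a_1 = 1: 8/1  (≤ bound)
a_2 = 1: 15/2  (≤ bound)
a_3 = 1: 23/3  (≤ bound)
a_4 = 1: 38/5  (> 3, stop)

23/3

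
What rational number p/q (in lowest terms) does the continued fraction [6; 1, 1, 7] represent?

Use the convergent recurrence hₖ = aₖ·hₖ₋₁ + hₖ₋₂ (and likewise for the denominators kₖ):
a_0 = 6: 6/1
a_1 = 1: 7/1
a_2 = 1: 13/2
a_3 = 7: 98/15

98/15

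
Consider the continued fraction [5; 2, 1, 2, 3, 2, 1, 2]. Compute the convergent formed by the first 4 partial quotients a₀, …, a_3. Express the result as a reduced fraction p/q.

a_0 = 5: 5/1
a_1 = 2: 11/2
a_2 = 1: 16/3
a_3 = 2: 43/8

43/8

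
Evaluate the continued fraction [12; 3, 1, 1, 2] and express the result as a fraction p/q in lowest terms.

a_0 = 12: 12/1
a_1 = 3: 37/3
a_2 = 1: 49/4
a_3 = 1: 86/7
a_4 = 2: 221/18

221/18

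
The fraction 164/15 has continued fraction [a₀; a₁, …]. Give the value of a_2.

⌊164/15⌋ = 10, remainder 14
⌊15/14⌋ = 1, remainder 1
⌊14/1⌋ = 14, remainder 0

14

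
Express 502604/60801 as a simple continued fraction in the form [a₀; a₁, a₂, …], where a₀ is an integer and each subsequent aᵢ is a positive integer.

[8; 3, 1, 3, 15, 11, 2, 11]

Run the Euclidean algorithm, recording each quotient:
⌊502604/60801⌋ = 8, remainder 16196
⌊60801/16196⌋ = 3, remainder 12213
⌊16196/12213⌋ = 1, remainder 3983
⌊12213/3983⌋ = 3, remainder 264
⌊3983/264⌋ = 15, remainder 23
⌊264/23⌋ = 11, remainder 11
⌊23/11⌋ = 2, remainder 1
⌊11/1⌋ = 11, remainder 0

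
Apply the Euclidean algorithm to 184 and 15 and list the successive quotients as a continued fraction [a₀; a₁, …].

[12; 3, 1, 3]

Apply division with remainder until the remainder is 0:
184 = 12·15 + 4, so a_0 = 12
15 = 3·4 + 3, so a_1 = 3
4 = 1·3 + 1, so a_2 = 1
3 = 3·1 + 0, so a_3 = 3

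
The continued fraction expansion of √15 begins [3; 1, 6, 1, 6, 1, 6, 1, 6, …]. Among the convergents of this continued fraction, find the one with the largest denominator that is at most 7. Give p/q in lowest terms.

27/7

a_0 = 3: 3/1  (≤ bound)
a_1 = 1: 4/1  (≤ bound)
a_2 = 6: 27/7  (≤ bound)
a_3 = 1: 31/8  (> 7, stop)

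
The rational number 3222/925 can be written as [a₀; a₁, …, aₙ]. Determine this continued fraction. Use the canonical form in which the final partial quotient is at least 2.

[3; 2, 14, 2, 2, 1, 1, 2]

Apply division with remainder until the remainder is 0:
3222 ÷ 925 → quotient 3, remainder 447
925 ÷ 447 → quotient 2, remainder 31
447 ÷ 31 → quotient 14, remainder 13
31 ÷ 13 → quotient 2, remainder 5
13 ÷ 5 → quotient 2, remainder 3
5 ÷ 3 → quotient 1, remainder 2
3 ÷ 2 → quotient 1, remainder 1
2 ÷ 1 → quotient 2, remainder 0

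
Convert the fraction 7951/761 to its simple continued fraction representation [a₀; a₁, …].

Repeatedly divide and take the remainder:
7951 = 10·761 + 341, so a_0 = 10
761 = 2·341 + 79, so a_1 = 2
341 = 4·79 + 25, so a_2 = 4
79 = 3·25 + 4, so a_3 = 3
25 = 6·4 + 1, so a_4 = 6
4 = 4·1 + 0, so a_5 = 4

[10; 2, 4, 3, 6, 4]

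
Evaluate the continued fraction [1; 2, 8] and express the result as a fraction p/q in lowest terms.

25/17

a_0 = 1: 1/1
a_1 = 2: 3/2
a_2 = 8: 25/17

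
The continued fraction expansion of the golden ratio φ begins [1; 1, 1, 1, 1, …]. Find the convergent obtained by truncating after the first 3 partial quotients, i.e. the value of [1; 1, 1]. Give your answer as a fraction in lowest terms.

3/2

Work from the innermost term outward:
Start with 1.
1 + 1/(1/1) = 1 + 1/1 = 2/1
1 + 1/(2/1) = 1 + 1/2 = 3/2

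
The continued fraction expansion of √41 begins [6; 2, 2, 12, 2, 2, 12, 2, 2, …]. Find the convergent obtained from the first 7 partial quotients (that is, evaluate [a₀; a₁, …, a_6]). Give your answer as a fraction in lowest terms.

Start with 12.
2 + 1/(12/1) = 2 + 1/12 = 25/12
2 + 1/(25/12) = 2 + 12/25 = 62/25
12 + 1/(62/25) = 12 + 25/62 = 769/62
2 + 1/(769/62) = 2 + 62/769 = 1600/769
2 + 1/(1600/769) = 2 + 769/1600 = 3969/1600
6 + 1/(3969/1600) = 6 + 1600/3969 = 25414/3969

25414/3969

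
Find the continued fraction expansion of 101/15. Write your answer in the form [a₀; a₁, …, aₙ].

101 ÷ 15 → quotient 6, remainder 11
15 ÷ 11 → quotient 1, remainder 4
11 ÷ 4 → quotient 2, remainder 3
4 ÷ 3 → quotient 1, remainder 1
3 ÷ 1 → quotient 3, remainder 0

[6; 1, 2, 1, 3]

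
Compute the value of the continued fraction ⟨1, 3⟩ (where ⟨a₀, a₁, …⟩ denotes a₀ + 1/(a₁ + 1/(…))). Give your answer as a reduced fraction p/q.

4/3

a_0 = 1: 1/1
a_1 = 3: 4/3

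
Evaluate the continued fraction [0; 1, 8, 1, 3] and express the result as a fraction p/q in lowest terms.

35/39

Work from the innermost term outward:
Start with 3.
1 + 1/(3/1) = 1 + 1/3 = 4/3
8 + 1/(4/3) = 8 + 3/4 = 35/4
1 + 1/(35/4) = 1 + 4/35 = 39/35
0 + 1/(39/35) = 0 + 35/39 = 35/39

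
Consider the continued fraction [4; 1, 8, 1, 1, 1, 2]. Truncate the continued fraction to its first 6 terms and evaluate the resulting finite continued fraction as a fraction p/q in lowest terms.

142/29

Start with 1.
1 + 1/(1/1) = 1 + 1/1 = 2/1
1 + 1/(2/1) = 1 + 1/2 = 3/2
8 + 1/(3/2) = 8 + 2/3 = 26/3
1 + 1/(26/3) = 1 + 3/26 = 29/26
4 + 1/(29/26) = 4 + 26/29 = 142/29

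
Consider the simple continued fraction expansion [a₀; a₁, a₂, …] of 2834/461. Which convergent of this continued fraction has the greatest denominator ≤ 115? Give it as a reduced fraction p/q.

List convergents until the denominator exceeds the bound:
a_0 = 6: 6/1  (≤ bound)
a_1 = 6: 37/6  (≤ bound)
a_2 = 1: 43/7  (≤ bound)
a_3 = 3: 166/27  (≤ bound)
a_4 = 1: 209/34  (≤ bound)
a_5 = 1: 375/61  (≤ bound)
a_6 = 7: 2834/461  (> 115, stop)

375/61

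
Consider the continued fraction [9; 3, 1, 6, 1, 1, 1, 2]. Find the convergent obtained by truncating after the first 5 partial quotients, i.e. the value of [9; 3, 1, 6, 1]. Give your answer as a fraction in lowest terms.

Starting at the tail and folding back:
Start with 1.
6 + 1/(1/1) = 6 + 1/1 = 7/1
1 + 1/(7/1) = 1 + 1/7 = 8/7
3 + 1/(8/7) = 3 + 7/8 = 31/8
9 + 1/(31/8) = 9 + 8/31 = 287/31

287/31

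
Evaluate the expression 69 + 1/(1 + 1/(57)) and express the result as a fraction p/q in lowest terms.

4059/58

Start with 57.
1 + 1/(57/1) = 1 + 1/57 = 58/57
69 + 1/(58/57) = 69 + 57/58 = 4059/58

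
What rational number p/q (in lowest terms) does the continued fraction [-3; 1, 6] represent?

a_0 = -3: -3/1
a_1 = 1: -2/1
a_2 = 6: -15/7

-15/7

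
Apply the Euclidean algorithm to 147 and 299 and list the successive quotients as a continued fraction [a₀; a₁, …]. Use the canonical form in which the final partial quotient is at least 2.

147 = 0·299 + 147, so a_0 = 0
299 = 2·147 + 5, so a_1 = 2
147 = 29·5 + 2, so a_2 = 29
5 = 2·2 + 1, so a_3 = 2
2 = 2·1 + 0, so a_4 = 2

[0; 2, 29, 2, 2]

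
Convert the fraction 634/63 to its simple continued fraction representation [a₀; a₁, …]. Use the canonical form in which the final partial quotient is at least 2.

⌊634/63⌋ = 10, remainder 4
⌊63/4⌋ = 15, remainder 3
⌊4/3⌋ = 1, remainder 1
⌊3/1⌋ = 3, remainder 0

[10; 15, 1, 3]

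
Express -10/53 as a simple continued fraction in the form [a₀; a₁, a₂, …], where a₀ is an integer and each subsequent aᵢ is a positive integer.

[-1; 1, 4, 3, 3]

Run the Euclidean algorithm, recording each quotient:
-10 ÷ 53 → quotient -1, remainder 43
53 ÷ 43 → quotient 1, remainder 10
43 ÷ 10 → quotient 4, remainder 3
10 ÷ 3 → quotient 3, remainder 1
3 ÷ 1 → quotient 3, remainder 0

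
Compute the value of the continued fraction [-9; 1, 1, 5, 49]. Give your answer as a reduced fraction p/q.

-4574/541

a_0 = -9: -9/1
a_1 = 1: -8/1
a_2 = 1: -17/2
a_3 = 5: -93/11
a_4 = 49: -4574/541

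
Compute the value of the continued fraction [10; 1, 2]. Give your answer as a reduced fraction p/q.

a_0 = 10: 10/1
a_1 = 1: 11/1
a_2 = 2: 32/3

32/3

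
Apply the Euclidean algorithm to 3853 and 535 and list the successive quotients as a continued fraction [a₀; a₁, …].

[7; 4, 1, 20, 1, 1, 2]

⌊3853/535⌋ = 7, remainder 108
⌊535/108⌋ = 4, remainder 103
⌊108/103⌋ = 1, remainder 5
⌊103/5⌋ = 20, remainder 3
⌊5/3⌋ = 1, remainder 2
⌊3/2⌋ = 1, remainder 1
⌊2/1⌋ = 2, remainder 0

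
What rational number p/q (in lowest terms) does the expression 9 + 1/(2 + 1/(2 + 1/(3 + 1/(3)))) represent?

527/56

Start with 3.
3 + 1/(3/1) = 3 + 1/3 = 10/3
2 + 1/(10/3) = 2 + 3/10 = 23/10
2 + 1/(23/10) = 2 + 10/23 = 56/23
9 + 1/(56/23) = 9 + 23/56 = 527/56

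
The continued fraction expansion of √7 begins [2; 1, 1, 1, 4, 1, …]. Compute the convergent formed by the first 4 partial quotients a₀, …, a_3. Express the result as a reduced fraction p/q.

Work from the innermost term outward:
Start with 1.
1 + 1/(1/1) = 1 + 1/1 = 2/1
1 + 1/(2/1) = 1 + 1/2 = 3/2
2 + 1/(3/2) = 2 + 2/3 = 8/3

8/3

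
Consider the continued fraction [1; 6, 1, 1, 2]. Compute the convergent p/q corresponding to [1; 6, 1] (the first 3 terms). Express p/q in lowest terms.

Start with 1.
6 + 1/(1/1) = 6 + 1/1 = 7/1
1 + 1/(7/1) = 1 + 1/7 = 8/7

8/7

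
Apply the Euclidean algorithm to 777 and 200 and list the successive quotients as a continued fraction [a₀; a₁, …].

[3; 1, 7, 1, 2, 3, 2]

⌊777/200⌋ = 3, remainder 177
⌊200/177⌋ = 1, remainder 23
⌊177/23⌋ = 7, remainder 16
⌊23/16⌋ = 1, remainder 7
⌊16/7⌋ = 2, remainder 2
⌊7/2⌋ = 3, remainder 1
⌊2/1⌋ = 2, remainder 0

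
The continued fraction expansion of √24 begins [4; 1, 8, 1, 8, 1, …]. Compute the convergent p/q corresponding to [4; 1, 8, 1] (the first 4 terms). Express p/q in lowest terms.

a_0 = 4: 4/1
a_1 = 1: 5/1
a_2 = 8: 44/9
a_3 = 1: 49/10

49/10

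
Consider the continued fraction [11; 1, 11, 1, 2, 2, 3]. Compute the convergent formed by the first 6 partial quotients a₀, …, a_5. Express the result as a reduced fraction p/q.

1061/89

Work from the innermost term outward:
Start with 2.
2 + 1/(2/1) = 2 + 1/2 = 5/2
1 + 1/(5/2) = 1 + 2/5 = 7/5
11 + 1/(7/5) = 11 + 5/7 = 82/7
1 + 1/(82/7) = 1 + 7/82 = 89/82
11 + 1/(89/82) = 11 + 82/89 = 1061/89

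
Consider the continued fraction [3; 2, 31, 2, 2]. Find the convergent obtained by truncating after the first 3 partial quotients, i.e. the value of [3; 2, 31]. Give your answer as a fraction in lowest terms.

220/63

Work from the innermost term outward:
Start with 31.
2 + 1/(31/1) = 2 + 1/31 = 63/31
3 + 1/(63/31) = 3 + 31/63 = 220/63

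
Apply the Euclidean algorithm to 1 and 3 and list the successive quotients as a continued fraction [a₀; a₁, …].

[0; 3]

⌊1/3⌋ = 0, remainder 1
⌊3/1⌋ = 3, remainder 0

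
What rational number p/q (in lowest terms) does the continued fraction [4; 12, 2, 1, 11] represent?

Compute successive convergents:
a_0 = 4: 4/1
a_1 = 12: 49/12
a_2 = 2: 102/25
a_3 = 1: 151/37
a_4 = 11: 1763/432

1763/432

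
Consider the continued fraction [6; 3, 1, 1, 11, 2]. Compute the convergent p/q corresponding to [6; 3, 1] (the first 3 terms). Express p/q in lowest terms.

Use the convergent recurrence hₖ = aₖ·hₖ₋₁ + hₖ₋₂ (and likewise for the denominators kₖ):
a_0 = 6: 6/1
a_1 = 3: 19/3
a_2 = 1: 25/4

25/4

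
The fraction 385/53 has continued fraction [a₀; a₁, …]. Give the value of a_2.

385 ÷ 53 → quotient 7, remainder 14
53 ÷ 14 → quotient 3, remainder 11
14 ÷ 11 → quotient 1, remainder 3

1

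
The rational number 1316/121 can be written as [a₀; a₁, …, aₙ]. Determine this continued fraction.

[10; 1, 7, 15]

Run the Euclidean algorithm, recording each quotient:
1316 = 10·121 + 106, so a_0 = 10
121 = 1·106 + 15, so a_1 = 1
106 = 7·15 + 1, so a_2 = 7
15 = 15·1 + 0, so a_3 = 15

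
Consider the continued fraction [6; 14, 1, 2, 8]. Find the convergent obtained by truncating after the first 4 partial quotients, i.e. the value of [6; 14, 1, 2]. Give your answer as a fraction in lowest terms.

Starting at the tail and folding back:
Start with 2.
1 + 1/(2/1) = 1 + 1/2 = 3/2
14 + 1/(3/2) = 14 + 2/3 = 44/3
6 + 1/(44/3) = 6 + 3/44 = 267/44

267/44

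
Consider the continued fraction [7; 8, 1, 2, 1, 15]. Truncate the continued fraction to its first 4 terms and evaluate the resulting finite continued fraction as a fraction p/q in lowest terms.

185/26

Start with 2.
1 + 1/(2/1) = 1 + 1/2 = 3/2
8 + 1/(3/2) = 8 + 2/3 = 26/3
7 + 1/(26/3) = 7 + 3/26 = 185/26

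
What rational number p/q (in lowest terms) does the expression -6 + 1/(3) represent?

-17/3

Build up convergents one term at a time:
a_0 = -6: -6/1
a_1 = 3: -17/3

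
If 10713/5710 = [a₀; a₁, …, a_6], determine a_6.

4

10713 ÷ 5710 → quotient 1, remainder 5003
5710 ÷ 5003 → quotient 1, remainder 707
5003 ÷ 707 → quotient 7, remainder 54
707 ÷ 54 → quotient 13, remainder 5
54 ÷ 5 → quotient 10, remainder 4
5 ÷ 4 → quotient 1, remainder 1
4 ÷ 1 → quotient 4, remainder 0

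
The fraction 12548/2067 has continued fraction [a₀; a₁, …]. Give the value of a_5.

12548 ÷ 2067 → quotient 6, remainder 146
2067 ÷ 146 → quotient 14, remainder 23
146 ÷ 23 → quotient 6, remainder 8
23 ÷ 8 → quotient 2, remainder 7
8 ÷ 7 → quotient 1, remainder 1
7 ÷ 1 → quotient 7, remainder 0

7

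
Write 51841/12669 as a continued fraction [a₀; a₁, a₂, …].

51841 ÷ 12669 → quotient 4, remainder 1165
12669 ÷ 1165 → quotient 10, remainder 1019
1165 ÷ 1019 → quotient 1, remainder 146
1019 ÷ 146 → quotient 6, remainder 143
146 ÷ 143 → quotient 1, remainder 3
143 ÷ 3 → quotient 47, remainder 2
3 ÷ 2 → quotient 1, remainder 1
2 ÷ 1 → quotient 2, remainder 0

[4; 10, 1, 6, 1, 47, 1, 2]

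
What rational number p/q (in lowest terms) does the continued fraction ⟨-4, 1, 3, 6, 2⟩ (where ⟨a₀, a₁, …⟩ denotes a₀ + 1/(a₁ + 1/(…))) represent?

a_0 = -4: -4/1
a_1 = 1: -3/1
a_2 = 3: -13/4
a_3 = 6: -81/25
a_4 = 2: -175/54

-175/54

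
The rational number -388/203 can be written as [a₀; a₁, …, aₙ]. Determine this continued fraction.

[-2; 11, 3, 1, 1, 2]

Run the Euclidean algorithm, recording each quotient:
⌊-388/203⌋ = -2, remainder 18
⌊203/18⌋ = 11, remainder 5
⌊18/5⌋ = 3, remainder 3
⌊5/3⌋ = 1, remainder 2
⌊3/2⌋ = 1, remainder 1
⌊2/1⌋ = 2, remainder 0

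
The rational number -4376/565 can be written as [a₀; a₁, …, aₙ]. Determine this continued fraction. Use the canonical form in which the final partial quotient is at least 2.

-4376 ÷ 565 → quotient -8, remainder 144
565 ÷ 144 → quotient 3, remainder 133
144 ÷ 133 → quotient 1, remainder 11
133 ÷ 11 → quotient 12, remainder 1
11 ÷ 1 → quotient 11, remainder 0

[-8; 3, 1, 12, 11]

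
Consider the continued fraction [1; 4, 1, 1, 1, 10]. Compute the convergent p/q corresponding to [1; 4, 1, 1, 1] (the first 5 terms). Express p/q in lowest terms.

a_0 = 1: 1/1
a_1 = 4: 5/4
a_2 = 1: 6/5
a_3 = 1: 11/9
a_4 = 1: 17/14

17/14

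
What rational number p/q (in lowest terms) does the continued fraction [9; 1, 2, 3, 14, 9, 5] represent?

64287/6628

a_0 = 9: 9/1
a_1 = 1: 10/1
a_2 = 2: 29/3
a_3 = 3: 97/10
a_4 = 14: 1387/143
a_5 = 9: 12580/1297
a_6 = 5: 64287/6628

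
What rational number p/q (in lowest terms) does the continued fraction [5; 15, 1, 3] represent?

319/63

Start with 3.
1 + 1/(3/1) = 1 + 1/3 = 4/3
15 + 1/(4/3) = 15 + 3/4 = 63/4
5 + 1/(63/4) = 5 + 4/63 = 319/63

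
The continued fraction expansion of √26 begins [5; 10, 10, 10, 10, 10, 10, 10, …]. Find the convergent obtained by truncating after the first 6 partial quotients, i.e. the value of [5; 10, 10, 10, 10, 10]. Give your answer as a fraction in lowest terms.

530451/104030

Start with 10.
10 + 1/(10/1) = 10 + 1/10 = 101/10
10 + 1/(101/10) = 10 + 10/101 = 1020/101
10 + 1/(1020/101) = 10 + 101/1020 = 10301/1020
10 + 1/(10301/1020) = 10 + 1020/10301 = 104030/10301
5 + 1/(104030/10301) = 5 + 10301/104030 = 530451/104030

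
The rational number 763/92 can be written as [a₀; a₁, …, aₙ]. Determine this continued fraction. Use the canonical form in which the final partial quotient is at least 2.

[8; 3, 2, 2, 5]

763 ÷ 92 → quotient 8, remainder 27
92 ÷ 27 → quotient 3, remainder 11
27 ÷ 11 → quotient 2, remainder 5
11 ÷ 5 → quotient 2, remainder 1
5 ÷ 1 → quotient 5, remainder 0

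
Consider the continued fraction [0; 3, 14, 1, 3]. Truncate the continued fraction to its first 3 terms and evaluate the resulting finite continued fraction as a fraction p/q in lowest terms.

14/43

a_0 = 0: 0/1
a_1 = 3: 1/3
a_2 = 14: 14/43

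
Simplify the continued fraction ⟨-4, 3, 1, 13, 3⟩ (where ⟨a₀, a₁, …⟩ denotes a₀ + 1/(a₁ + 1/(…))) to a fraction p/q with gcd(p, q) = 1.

Start with 3.
13 + 1/(3/1) = 13 + 1/3 = 40/3
1 + 1/(40/3) = 1 + 3/40 = 43/40
3 + 1/(43/40) = 3 + 40/43 = 169/43
-4 + 1/(169/43) = -4 + 43/169 = -633/169

-633/169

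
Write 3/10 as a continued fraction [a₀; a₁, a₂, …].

3 = 0·10 + 3, so a_0 = 0
10 = 3·3 + 1, so a_1 = 3
3 = 3·1 + 0, so a_2 = 3

[0; 3, 3]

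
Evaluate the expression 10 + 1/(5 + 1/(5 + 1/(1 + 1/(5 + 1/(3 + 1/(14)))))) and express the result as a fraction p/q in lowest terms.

83759/8217

Build up convergents one term at a time:
a_0 = 10: 10/1
a_1 = 5: 51/5
a_2 = 5: 265/26
a_3 = 1: 316/31
a_4 = 5: 1845/181
a_5 = 3: 5851/574
a_6 = 14: 83759/8217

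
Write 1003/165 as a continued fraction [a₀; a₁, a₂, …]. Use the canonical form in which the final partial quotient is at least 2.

Repeatedly divide and take the remainder:
⌊1003/165⌋ = 6, remainder 13
⌊165/13⌋ = 12, remainder 9
⌊13/9⌋ = 1, remainder 4
⌊9/4⌋ = 2, remainder 1
⌊4/1⌋ = 4, remainder 0

[6; 12, 1, 2, 4]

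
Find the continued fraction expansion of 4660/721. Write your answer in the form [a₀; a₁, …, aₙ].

[6; 2, 6, 3, 3, 5]

Run the Euclidean algorithm, recording each quotient:
4660 = 6·721 + 334, so a_0 = 6
721 = 2·334 + 53, so a_1 = 2
334 = 6·53 + 16, so a_2 = 6
53 = 3·16 + 5, so a_3 = 3
16 = 3·5 + 1, so a_4 = 3
5 = 5·1 + 0, so a_5 = 5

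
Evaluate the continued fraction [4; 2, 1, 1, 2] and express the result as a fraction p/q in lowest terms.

57/13

Collapse the nested fraction from the inside out:
Start with 2.
1 + 1/(2/1) = 1 + 1/2 = 3/2
1 + 1/(3/2) = 1 + 2/3 = 5/3
2 + 1/(5/3) = 2 + 3/5 = 13/5
4 + 1/(13/5) = 4 + 5/13 = 57/13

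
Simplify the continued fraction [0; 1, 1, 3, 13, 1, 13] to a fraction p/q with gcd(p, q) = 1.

794/1393

Start with 13.
1 + 1/(13/1) = 1 + 1/13 = 14/13
13 + 1/(14/13) = 13 + 13/14 = 195/14
3 + 1/(195/14) = 3 + 14/195 = 599/195
1 + 1/(599/195) = 1 + 195/599 = 794/599
1 + 1/(794/599) = 1 + 599/794 = 1393/794
0 + 1/(1393/794) = 0 + 794/1393 = 794/1393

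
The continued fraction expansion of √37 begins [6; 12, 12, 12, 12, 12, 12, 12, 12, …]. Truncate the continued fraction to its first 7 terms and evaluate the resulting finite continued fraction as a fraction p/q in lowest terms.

Start with 12.
12 + 1/(12/1) = 12 + 1/12 = 145/12
12 + 1/(145/12) = 12 + 12/145 = 1752/145
12 + 1/(1752/145) = 12 + 145/1752 = 21169/1752
12 + 1/(21169/1752) = 12 + 1752/21169 = 255780/21169
12 + 1/(255780/21169) = 12 + 21169/255780 = 3090529/255780
6 + 1/(3090529/255780) = 6 + 255780/3090529 = 18798954/3090529

18798954/3090529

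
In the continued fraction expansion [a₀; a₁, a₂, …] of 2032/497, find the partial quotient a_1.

2032 = 4·497 + 44, so a_0 = 4
497 = 11·44 + 13, so a_1 = 11

11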